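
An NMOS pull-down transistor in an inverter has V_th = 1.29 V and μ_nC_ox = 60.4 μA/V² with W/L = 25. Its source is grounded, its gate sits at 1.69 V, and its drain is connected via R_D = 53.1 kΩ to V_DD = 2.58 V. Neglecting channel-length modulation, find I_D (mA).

I_D = 0.0469 mA

V_GS = V_G = 1.69 V, so V_ov = 1.69 − 1.29 = 0.4 V.
k_n = μ_nC_ox · (W/L) = 1.51 mA/V².
Assume saturation: I_D = ½ k_n V_ov² = 0.5 × 1.51 × 0.4² = 0.121 mA, giving V_DS = V_DD − I_D R_D = 2.58 − 0.121 × 53.1 = -3.83 V.
But -3.83 V < V_ov = 0.4 V, so the device is actually in triode.
In triode I_D = k_n[V_ov V_DS − ½ V_DS²] and I_D = (V_DD − V_DS)/R_D. Equating: 40.1 V_DS² − 33.07 V_DS + 2.58 = 0, giving V_DS = 0.0872 V (the root below V_ov).
I_D = (2.58 − 0.0872) / 53.1 = 0.0469 mA.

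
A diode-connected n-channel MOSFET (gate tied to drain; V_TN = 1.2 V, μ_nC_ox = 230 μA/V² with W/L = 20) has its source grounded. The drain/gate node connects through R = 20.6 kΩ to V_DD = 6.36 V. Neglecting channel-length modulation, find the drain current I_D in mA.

With gate tied to drain, V_GS = V_DS ≥ V_GS − V_TN, so the device is in saturation.
k_n = μ_nC_ox · (W/L) = 4.6 mA/V².
KCL at the drain: ½ k_n (V_GS − V_TN)² = (V_DD − V_GS)/R.
Let x = V_GS − 1.2. Then 47.4 x² + x − 5.16 = 0, giving x = 0.32 V (positive root), so V_GS = 1.52 V.
I_D = (V_DD − V_GS)/R = (6.36 − 1.52) / 20.6 = 0.235 mA.

I_D = 0.235 mA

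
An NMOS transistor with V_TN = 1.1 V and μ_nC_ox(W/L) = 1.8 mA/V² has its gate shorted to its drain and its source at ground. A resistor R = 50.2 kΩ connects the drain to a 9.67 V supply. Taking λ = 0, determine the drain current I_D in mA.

With gate tied to drain, V_GS = V_DS ≥ V_GS − V_TN, so the device is in saturation.
KCL at the drain: ½ k_n (V_GS − V_TN)² = (V_DD − V_GS)/R.
Let x = V_GS − 1.1. Then 45.2 x² + x − 8.57 = 0, giving x = 0.425 V (positive root), so V_GS = 1.52 V.
I_D = (V_DD − V_GS)/R = (9.67 − 1.52) / 50.2 = 0.162 mA.

I_D = 0.162 mA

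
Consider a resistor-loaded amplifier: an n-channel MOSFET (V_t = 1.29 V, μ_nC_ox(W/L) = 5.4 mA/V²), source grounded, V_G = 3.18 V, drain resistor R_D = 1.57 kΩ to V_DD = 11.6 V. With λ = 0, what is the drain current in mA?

V_GS = V_G = 3.18 V, so V_ov = 3.18 − 1.29 = 1.89 V.
Assume saturation: I_D = ½ k_n V_ov² = 0.5 × 5.4 × 1.89² = 9.64 mA, giving V_DS = V_DD − I_D R_D = 11.6 − 9.64 × 1.57 = -3.54 V.
But -3.54 V < V_ov = 1.89 V, so the device is actually in triode.
In triode I_D = k_n[V_ov V_DS − ½ V_DS²] and I_D = (V_DD − V_DS)/R_D. Equating: 4.24 V_DS² − 17.02 V_DS + 11.6 = 0, giving V_DS = 0.87 V (the root below V_ov).
I_D = (11.6 − 0.87) / 1.57 = 6.83 mA.

I_D = 6.83 mA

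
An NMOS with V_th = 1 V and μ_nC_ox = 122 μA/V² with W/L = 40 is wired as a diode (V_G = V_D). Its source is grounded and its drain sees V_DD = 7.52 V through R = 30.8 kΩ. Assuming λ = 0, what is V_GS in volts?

With gate tied to drain, V_GS = V_DS ≥ V_GS − V_th, so the device is in saturation.
k_n = μ_nC_ox · (W/L) = 4.88 mA/V².
KCL at the drain: ½ k_n (V_GS − V_th)² = (V_DD − V_GS)/R.
Let x = V_GS − 1. Then 75.2 x² + x − 6.52 = 0, giving x = 0.288 V (positive root), so V_GS = 1.29 V.
I_D = (V_DD − V_GS)/R = (7.52 − 1.29) / 30.8 = 0.202 mA.

V_GS = 1.29 V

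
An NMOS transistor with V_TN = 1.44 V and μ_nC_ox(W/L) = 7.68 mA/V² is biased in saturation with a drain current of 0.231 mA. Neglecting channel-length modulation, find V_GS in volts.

V_GS = 1.69 V

In saturation I_D = ½ k_n (V_GS − V_TN)², so V_GS − V_TN = √(2 I_D / k_n) = √(2 × 0.231 / 7.68) = 0.245 V.
V_GS = 1.44 + 0.245 = 1.69 V.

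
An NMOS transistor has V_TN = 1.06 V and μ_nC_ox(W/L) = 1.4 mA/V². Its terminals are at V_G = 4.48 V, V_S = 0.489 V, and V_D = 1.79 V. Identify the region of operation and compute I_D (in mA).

Triode; I_D = 4.15 mA

V_GS = V_G − V_S = 4.48 − 0.489 = 3.99 V; V_DS = V_D − V_S = 1.79 − 0.489 = 1.3 V.
V_ov = V_GS − V_TN = 3.99 − 1.06 = 2.93 V.
Since V_DS = 1.3 V < V_ov = 2.93 V, the device is in the triode region.
I_D = k_n [V_ov · V_DS − ½ V_DS²] = 1.4 × [2.93 × 1.3 − 0.5 × 1.3²] = 4.15 mA.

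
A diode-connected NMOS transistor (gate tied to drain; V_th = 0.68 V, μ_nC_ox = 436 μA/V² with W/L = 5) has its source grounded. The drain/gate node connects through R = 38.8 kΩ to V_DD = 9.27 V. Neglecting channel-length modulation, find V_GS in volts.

V_GS = 1.12 V

With gate tied to drain, V_GS = V_DS ≥ V_GS − V_th, so the device is in saturation.
k_n = μ_nC_ox · (W/L) = 2.18 mA/V².
KCL at the drain: ½ k_n (V_GS − V_th)² = (V_DD − V_GS)/R.
Let x = V_GS − 0.68. Then 42.3 x² + x − 8.59 = 0, giving x = 0.439 V (positive root), so V_GS = 1.12 V.
I_D = (V_DD − V_GS)/R = (9.27 − 1.12) / 38.8 = 0.21 mA.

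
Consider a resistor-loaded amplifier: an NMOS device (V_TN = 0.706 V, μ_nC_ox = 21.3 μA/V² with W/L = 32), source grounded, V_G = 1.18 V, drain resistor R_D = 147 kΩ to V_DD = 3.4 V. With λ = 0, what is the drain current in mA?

V_GS = V_G = 1.18 V, so V_ov = 1.18 − 0.706 = 0.474 V.
k_n = μ_nC_ox · (W/L) = 0.6816 mA/V².
Assume saturation: I_D = ½ k_n V_ov² = 0.5 × 0.6816 × 0.474² = 0.0766 mA, giving V_DS = V_DD − I_D R_D = 3.4 − 0.0766 × 147 = -7.86 V.
But -7.86 V < V_ov = 0.474 V, so the device is actually in triode.
In triode I_D = k_n[V_ov V_DS − ½ V_DS²] and I_D = (V_DD − V_DS)/R_D. Equating: 50.1 V_DS² − 48.49 V_DS + 3.4 = 0, giving V_DS = 0.0761 V (the root below V_ov).
I_D = (3.4 − 0.0761) / 147 = 0.0226 mA.

I_D = 0.0226 mA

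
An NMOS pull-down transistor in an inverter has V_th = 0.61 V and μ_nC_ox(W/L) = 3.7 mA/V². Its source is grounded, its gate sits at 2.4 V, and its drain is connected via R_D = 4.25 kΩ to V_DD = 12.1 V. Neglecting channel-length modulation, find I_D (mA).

I_D = 2.73 mA

V_GS = V_G = 2.4 V, so V_ov = 2.4 − 0.61 = 1.79 V.
Assume saturation: I_D = ½ k_n V_ov² = 0.5 × 3.7 × 1.79² = 5.93 mA, giving V_DS = V_DD − I_D R_D = 12.1 − 5.93 × 4.25 = -13.1 V.
But -13.1 V < V_ov = 1.79 V, so the device is actually in triode.
In triode I_D = k_n[V_ov V_DS − ½ V_DS²] and I_D = (V_DD − V_DS)/R_D. Equating: 7.86 V_DS² − 29.15 V_DS + 12.1 = 0, giving V_DS = 0.476 V (the root below V_ov).
I_D = (12.1 − 0.476) / 4.25 = 2.73 mA.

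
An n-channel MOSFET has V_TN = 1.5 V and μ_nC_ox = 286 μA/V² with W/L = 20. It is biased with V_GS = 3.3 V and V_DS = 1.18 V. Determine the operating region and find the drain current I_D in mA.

Triode; I_D = 8.17 mA

k_n = μ_nC_ox · (W/L) = 5.72 mA/V².
V_ov = V_GS − V_TN = 3.3 − 1.5 = 1.8 V.
Since V_DS = 1.18 V < V_ov = 1.8 V, the device is in the triode region.
I_D = k_n [V_ov · V_DS − ½ V_DS²] = 5.72 × [1.8 × 1.18 − 0.5 × 1.18²] = 8.17 mA.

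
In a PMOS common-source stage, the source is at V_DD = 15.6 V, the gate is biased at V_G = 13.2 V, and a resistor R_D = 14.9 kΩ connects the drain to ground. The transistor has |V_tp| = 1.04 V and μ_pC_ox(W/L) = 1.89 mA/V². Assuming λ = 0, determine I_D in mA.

V_SG = V_DD − V_G = 15.6 − 13.2 = 2.4 V, so V_ov = 2.4 − 1.04 = 1.36 V.
Assume saturation: I_D = ½ k_p V_ov² = 0.5 × 1.89 × 1.36² = 1.75 mA, giving V_SD = V_DD − I_D R_D = 15.6 − 1.75 × 14.9 = -10.4 V.
But -10.4 V < V_ov = 1.36 V, so the device is actually in triode.
In triode I_D = k_p[V_ov V_SD − ½ V_SD²] and I_D = (V_DD − V_SD)/R_D. Equating: 14.1 V_SD² − 39.3 V_SD + 15.6 = 0, giving V_SD = 0.479 V (the root below V_ov).
I_D = (15.6 − 0.479) / 14.9 = 1.01 mA.

I_D = 1.01 mA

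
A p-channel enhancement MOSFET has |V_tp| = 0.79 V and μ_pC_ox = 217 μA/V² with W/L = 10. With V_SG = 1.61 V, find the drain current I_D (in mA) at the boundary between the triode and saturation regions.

At the boundary V_SD = V_ov = V_SG − |V_tp| = 1.61 − 0.79 = 0.82 V.
k_p = μ_pC_ox · (W/L) = 2.17 mA/V².
I_D = ½ k_p V_ov² = 0.5 × 2.17 × 0.82² = 0.73 mA.

I_D = 0.730 mA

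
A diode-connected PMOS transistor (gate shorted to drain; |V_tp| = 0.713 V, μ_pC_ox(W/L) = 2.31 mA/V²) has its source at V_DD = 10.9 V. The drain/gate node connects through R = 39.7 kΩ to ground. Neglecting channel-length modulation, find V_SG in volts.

With gate tied to drain, V_SG = V_SD ≥ V_SG − |V_tp|, so the device is in saturation.
KCL at the drain: ½ k_p (V_SG − |V_tp|)² = (V_DD − V_SG)/R.
Let x = V_SG − 0.713. Then 45.9 x² + x − 10.19 = 0, giving x = 0.461 V (positive root), so V_SG = 1.17 V.
I_D = (V_DD − V_SG)/R = (10.9 − 1.17) / 39.7 = 0.245 mA.

V_SG = 1.17 V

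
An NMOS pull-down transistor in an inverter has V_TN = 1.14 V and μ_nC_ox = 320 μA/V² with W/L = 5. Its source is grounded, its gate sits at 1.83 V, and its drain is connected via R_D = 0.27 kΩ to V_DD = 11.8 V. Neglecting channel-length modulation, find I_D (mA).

I_D = 0.381 mA

V_GS = V_G = 1.83 V, so V_ov = 1.83 − 1.14 = 0.69 V.
k_n = μ_nC_ox · (W/L) = 1.6 mA/V².
Assume saturation: I_D = ½ k_n V_ov² = 0.5 × 1.6 × 0.69² = 0.381 mA, giving V_DS = V_DD − I_D R_D = 11.8 − 0.381 × 0.27 = 11.7 V.
V_DS = 11.7 V ≥ V_ov = 0.69 V, confirming saturation.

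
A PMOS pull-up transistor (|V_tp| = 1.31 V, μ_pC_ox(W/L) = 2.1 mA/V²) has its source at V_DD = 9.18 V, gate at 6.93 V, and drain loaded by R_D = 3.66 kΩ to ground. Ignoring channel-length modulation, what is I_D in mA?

V_SG = V_DD − V_G = 9.18 − 6.93 = 2.25 V, so V_ov = 2.25 − 1.31 = 0.94 V.
Assume saturation: I_D = ½ k_p V_ov² = 0.5 × 2.1 × 0.94² = 0.928 mA, giving V_SD = V_DD − I_D R_D = 9.18 − 0.928 × 3.66 = 5.78 V.
V_SD = 5.78 V ≥ V_ov = 0.94 V, confirming saturation.

I_D = 0.928 mA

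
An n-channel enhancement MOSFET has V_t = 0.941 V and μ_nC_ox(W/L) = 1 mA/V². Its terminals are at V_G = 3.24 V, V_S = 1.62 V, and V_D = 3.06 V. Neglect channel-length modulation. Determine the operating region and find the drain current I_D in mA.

Saturation; I_D = 0.231 mA

V_GS = V_G − V_S = 3.24 − 1.62 = 1.62 V; V_DS = V_D − V_S = 3.06 − 1.62 = 1.44 V.
V_ov = V_GS − V_t = 1.62 − 0.941 = 0.679 V.
Since V_DS = 1.44 V ≥ V_ov = 0.679 V, the device is in saturation.
I_D = ½ k_n V_ov² = 0.5 × 1 × 0.679² = 0.231 mA.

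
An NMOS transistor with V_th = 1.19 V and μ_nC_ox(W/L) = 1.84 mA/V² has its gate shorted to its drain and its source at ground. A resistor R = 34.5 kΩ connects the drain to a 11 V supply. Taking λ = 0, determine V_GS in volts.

With gate tied to drain, V_GS = V_DS ≥ V_GS − V_th, so the device is in saturation.
KCL at the drain: ½ k_n (V_GS − V_th)² = (V_DD − V_GS)/R.
Let x = V_GS − 1.19. Then 31.7 x² + x − 9.81 = 0, giving x = 0.54 V (positive root), so V_GS = 1.73 V.
I_D = (V_DD − V_GS)/R = (11 − 1.73) / 34.5 = 0.269 mA.

V_GS = 1.73 V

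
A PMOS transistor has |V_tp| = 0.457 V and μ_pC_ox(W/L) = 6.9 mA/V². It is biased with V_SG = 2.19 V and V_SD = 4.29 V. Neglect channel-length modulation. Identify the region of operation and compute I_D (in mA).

V_ov = V_SG − |V_tp| = 2.19 − 0.457 = 1.73 V.
Since V_SD = 4.29 V ≥ V_ov = 1.73 V, the device is in saturation.
I_D = ½ k_p V_ov² = 0.5 × 6.9 × 1.73² = 10.4 mA.

Saturation; I_D = 10.4 mA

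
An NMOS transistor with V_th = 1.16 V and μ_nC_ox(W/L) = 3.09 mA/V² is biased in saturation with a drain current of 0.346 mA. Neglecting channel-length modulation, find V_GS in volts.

V_GS = 1.63 V

In saturation I_D = ½ k_n (V_GS − V_th)², so V_GS − V_th = √(2 I_D / k_n) = √(2 × 0.346 / 3.09) = 0.473 V.
V_GS = 1.16 + 0.473 = 1.63 V.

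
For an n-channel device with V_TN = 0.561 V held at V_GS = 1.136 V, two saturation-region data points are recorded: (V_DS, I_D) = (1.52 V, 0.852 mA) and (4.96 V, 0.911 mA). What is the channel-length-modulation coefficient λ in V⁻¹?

λ = 0.0208 V⁻¹

With V_GS fixed, I_D ∝ (1 + λ V_DS) in saturation, so I_D2/I_D1 = (1 + λ V_DS2)/(1 + λ V_DS1).
0.911/0.852 = 1.069 = (1 + 4.96 λ)/(1 + 1.52 λ).
Solving: λ (I_D1 V_DS2 − I_D2 V_DS1) = I_D2 − I_D1, so λ = (0.911 − 0.852) / (0.852 × 4.96 − 0.911 × 1.52) = 0.059 / 2.84 = 0.0208 V⁻¹.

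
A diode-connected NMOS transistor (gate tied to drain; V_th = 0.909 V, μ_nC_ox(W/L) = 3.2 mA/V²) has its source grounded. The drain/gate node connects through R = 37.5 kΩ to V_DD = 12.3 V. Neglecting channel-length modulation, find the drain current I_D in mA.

With gate tied to drain, V_GS = V_DS ≥ V_GS − V_th, so the device is in saturation.
KCL at the drain: ½ k_n (V_GS − V_th)² = (V_DD − V_GS)/R.
Let x = V_GS − 0.909. Then 60 x² + x − 11.39 = 0, giving x = 0.427 V (positive root), so V_GS = 1.34 V.
I_D = (V_DD − V_GS)/R = (12.3 − 1.34) / 37.5 = 0.292 mA.

I_D = 0.292 mA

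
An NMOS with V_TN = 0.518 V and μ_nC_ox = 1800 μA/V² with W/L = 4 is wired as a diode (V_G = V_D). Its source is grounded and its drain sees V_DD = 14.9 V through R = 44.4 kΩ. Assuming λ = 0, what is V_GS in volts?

With gate tied to drain, V_GS = V_DS ≥ V_GS − V_TN, so the device is in saturation.
k_n = μ_nC_ox · (W/L) = 7.2 mA/V².
KCL at the drain: ½ k_n (V_GS − V_TN)² = (V_DD − V_GS)/R.
Let x = V_GS − 0.518. Then 160 x² + x − 14.38 = 0, giving x = 0.297 V (positive root), so V_GS = 0.815 V.
I_D = (V_DD − V_GS)/R = (14.9 − 0.815) / 44.4 = 0.317 mA.

V_GS = 0.815 V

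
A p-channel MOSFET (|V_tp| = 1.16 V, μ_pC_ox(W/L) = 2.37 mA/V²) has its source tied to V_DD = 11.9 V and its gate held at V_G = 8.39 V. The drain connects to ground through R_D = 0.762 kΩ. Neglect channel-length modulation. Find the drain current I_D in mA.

V_SG = V_DD − V_G = 11.9 − 8.39 = 3.51 V, so V_ov = 3.51 − 1.16 = 2.35 V.
Assume saturation: I_D = ½ k_p V_ov² = 0.5 × 2.37 × 2.35² = 6.54 mA, giving V_SD = V_DD − I_D R_D = 11.9 − 6.54 × 0.762 = 6.91 V.
V_SD = 6.91 V ≥ V_ov = 2.35 V, confirming saturation.

I_D = 6.54 mA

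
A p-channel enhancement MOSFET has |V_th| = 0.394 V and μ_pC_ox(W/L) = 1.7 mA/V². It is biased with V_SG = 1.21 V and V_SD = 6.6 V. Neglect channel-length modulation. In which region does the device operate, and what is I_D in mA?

V_ov = V_SG − |V_th| = 1.21 − 0.394 = 0.816 V.
Since V_SD = 6.6 V ≥ V_ov = 0.816 V, the device is in saturation.
I_D = ½ k_p V_ov² = 0.5 × 1.7 × 0.816² = 0.566 mA.

Saturation; I_D = 0.566 mA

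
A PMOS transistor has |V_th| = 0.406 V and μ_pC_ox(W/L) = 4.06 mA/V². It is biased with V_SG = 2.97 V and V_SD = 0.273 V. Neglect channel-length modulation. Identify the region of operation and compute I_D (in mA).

Triode; I_D = 2.69 mA

V_ov = V_SG − |V_th| = 2.97 − 0.406 = 2.56 V.
Since V_SD = 0.273 V < V_ov = 2.56 V, the device is in the triode region.
I_D = k_p [V_ov · V_SD − ½ V_SD²] = 4.06 × [2.56 × 0.273 − 0.5 × 0.273²] = 2.69 mA.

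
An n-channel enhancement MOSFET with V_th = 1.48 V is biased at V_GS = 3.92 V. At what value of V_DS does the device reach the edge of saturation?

V_DS,sat = 2.44 V

The boundary between triode and saturation is V_DS = V_GS − V_th = V_ov.
V_ov = 3.92 − 1.48 = 2.44 V.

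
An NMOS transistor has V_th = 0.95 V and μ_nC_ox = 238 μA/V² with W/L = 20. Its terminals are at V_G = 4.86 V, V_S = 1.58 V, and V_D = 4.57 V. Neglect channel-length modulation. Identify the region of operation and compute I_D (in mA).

Saturation; I_D = 12.9 mA

V_GS = V_G − V_S = 4.86 − 1.58 = 3.28 V; V_DS = V_D − V_S = 4.57 − 1.58 = 2.99 V.
k_n = μ_nC_ox · (W/L) = 4.76 mA/V².
V_ov = V_GS − V_th = 3.28 − 0.95 = 2.33 V.
Since V_DS = 2.99 V ≥ V_ov = 2.33 V, the device is in saturation.
I_D = ½ k_n V_ov² = 0.5 × 4.76 × 2.33² = 12.9 mA.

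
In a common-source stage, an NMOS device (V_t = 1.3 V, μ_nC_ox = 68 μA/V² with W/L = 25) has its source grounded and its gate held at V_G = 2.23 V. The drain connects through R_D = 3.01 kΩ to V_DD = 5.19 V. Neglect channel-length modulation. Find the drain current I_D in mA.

I_D = 0.735 mA

V_GS = V_G = 2.23 V, so V_ov = 2.23 − 1.3 = 0.93 V.
k_n = μ_nC_ox · (W/L) = 1.7 mA/V².
Assume saturation: I_D = ½ k_n V_ov² = 0.5 × 1.7 × 0.93² = 0.735 mA, giving V_DS = V_DD − I_D R_D = 5.19 − 0.735 × 3.01 = 2.98 V.
V_DS = 2.98 V ≥ V_ov = 0.93 V, confirming saturation.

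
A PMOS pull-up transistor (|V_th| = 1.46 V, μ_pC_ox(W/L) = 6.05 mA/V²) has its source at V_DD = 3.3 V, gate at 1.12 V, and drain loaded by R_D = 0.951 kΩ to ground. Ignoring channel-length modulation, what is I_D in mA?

I_D = 1.57 mA

V_SG = V_DD − V_G = 3.3 − 1.12 = 2.18 V, so V_ov = 2.18 − 1.46 = 0.72 V.
Assume saturation: I_D = ½ k_p V_ov² = 0.5 × 6.05 × 0.72² = 1.57 mA, giving V_SD = V_DD − I_D R_D = 3.3 − 1.57 × 0.951 = 1.81 V.
V_SD = 1.81 V ≥ V_ov = 0.72 V, confirming saturation.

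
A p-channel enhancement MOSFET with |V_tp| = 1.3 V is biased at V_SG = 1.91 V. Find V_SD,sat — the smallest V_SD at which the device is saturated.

V_SD,sat = 0.610 V

The boundary between triode and saturation is V_SD = V_SG − |V_tp| = V_ov.
V_ov = 1.91 − 1.3 = 0.61 V.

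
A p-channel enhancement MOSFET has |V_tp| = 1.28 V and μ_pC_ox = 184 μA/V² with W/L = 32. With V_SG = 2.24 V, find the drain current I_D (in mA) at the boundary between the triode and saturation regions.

I_D = 2.71 mA

At the boundary V_SD = V_ov = V_SG − |V_tp| = 2.24 − 1.28 = 0.96 V.
k_p = μ_pC_ox · (W/L) = 5.888 mA/V².
I_D = ½ k_p V_ov² = 0.5 × 5.888 × 0.96² = 2.71 mA.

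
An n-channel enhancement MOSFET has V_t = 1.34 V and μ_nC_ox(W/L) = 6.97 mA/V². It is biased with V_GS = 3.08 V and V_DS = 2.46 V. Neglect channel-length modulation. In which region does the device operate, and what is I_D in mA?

Saturation; I_D = 10.6 mA

V_ov = V_GS − V_t = 3.08 − 1.34 = 1.74 V.
Since V_DS = 2.46 V ≥ V_ov = 1.74 V, the device is in saturation.
I_D = ½ k_n V_ov² = 0.5 × 6.97 × 1.74² = 10.6 mA.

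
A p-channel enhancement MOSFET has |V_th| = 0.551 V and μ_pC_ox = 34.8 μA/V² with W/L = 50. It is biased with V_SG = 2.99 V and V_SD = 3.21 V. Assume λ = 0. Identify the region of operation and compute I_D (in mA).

k_p = μ_pC_ox · (W/L) = 1.74 mA/V².
V_ov = V_SG − |V_th| = 2.99 − 0.551 = 2.44 V.
Since V_SD = 3.21 V ≥ V_ov = 2.44 V, the device is in saturation.
I_D = ½ k_p V_ov² = 0.5 × 1.74 × 2.44² = 5.18 mA.

Saturation; I_D = 5.18 mA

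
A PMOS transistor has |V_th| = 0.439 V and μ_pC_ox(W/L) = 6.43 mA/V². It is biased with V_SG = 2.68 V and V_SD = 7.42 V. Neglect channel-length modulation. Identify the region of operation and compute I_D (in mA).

V_ov = V_SG − |V_th| = 2.68 − 0.439 = 2.24 V.
Since V_SD = 7.42 V ≥ V_ov = 2.24 V, the device is in saturation.
I_D = ½ k_p V_ov² = 0.5 × 6.43 × 2.24² = 16.1 mA.

Saturation; I_D = 16.1 mA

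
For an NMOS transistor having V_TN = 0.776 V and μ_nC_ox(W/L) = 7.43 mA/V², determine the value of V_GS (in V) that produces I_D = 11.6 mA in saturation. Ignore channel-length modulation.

V_GS = 2.54 V

In saturation I_D = ½ k_n (V_GS − V_TN)², so V_GS − V_TN = √(2 I_D / k_n) = √(2 × 11.6 / 7.43) = 1.77 V.
V_GS = 0.776 + 1.77 = 2.54 V.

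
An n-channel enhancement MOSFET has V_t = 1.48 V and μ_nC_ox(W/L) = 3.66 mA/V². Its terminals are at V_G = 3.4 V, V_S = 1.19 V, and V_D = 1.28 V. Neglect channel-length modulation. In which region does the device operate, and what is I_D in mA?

V_GS = V_G − V_S = 3.4 − 1.19 = 2.21 V; V_DS = V_D − V_S = 1.28 − 1.19 = 0.09 V.
V_ov = V_GS − V_t = 2.21 − 1.48 = 0.73 V.
Since V_DS = 0.09 V < V_ov = 0.73 V, the device is in the triode region.
I_D = k_n [V_ov · V_DS − ½ V_DS²] = 3.66 × [0.73 × 0.09 − 0.5 × 0.09²] = 0.226 mA.

Triode; I_D = 0.226 mA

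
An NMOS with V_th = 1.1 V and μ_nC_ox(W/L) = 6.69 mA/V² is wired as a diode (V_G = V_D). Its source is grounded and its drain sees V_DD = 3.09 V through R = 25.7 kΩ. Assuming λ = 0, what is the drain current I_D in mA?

I_D = 0.0717 mA

With gate tied to drain, V_GS = V_DS ≥ V_GS − V_th, so the device is in saturation.
KCL at the drain: ½ k_n (V_GS − V_th)² = (V_DD − V_GS)/R.
Let x = V_GS − 1.1. Then 86 x² + x − 1.99 = 0, giving x = 0.146 V (positive root), so V_GS = 1.25 V.
I_D = (V_DD − V_GS)/R = (3.09 − 1.25) / 25.7 = 0.0717 mA.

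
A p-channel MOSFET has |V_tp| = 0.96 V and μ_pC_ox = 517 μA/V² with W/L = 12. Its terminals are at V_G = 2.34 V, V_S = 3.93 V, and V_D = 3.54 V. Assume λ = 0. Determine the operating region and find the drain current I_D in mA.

V_SG = V_S − V_G = 3.93 − 2.34 = 1.59 V; V_SD = V_S − V_D = 3.93 − 3.54 = 0.39 V.
k_p = μ_pC_ox · (W/L) = 6.204 mA/V².
V_ov = V_SG − |V_tp| = 1.59 − 0.96 = 0.63 V.
Since V_SD = 0.39 V < V_ov = 0.63 V, the device is in the triode region.
I_D = k_p [V_ov · V_SD − ½ V_SD²] = 6.204 × [0.63 × 0.39 − 0.5 × 0.39²] = 1.05 mA.

Triode; I_D = 1.05 mA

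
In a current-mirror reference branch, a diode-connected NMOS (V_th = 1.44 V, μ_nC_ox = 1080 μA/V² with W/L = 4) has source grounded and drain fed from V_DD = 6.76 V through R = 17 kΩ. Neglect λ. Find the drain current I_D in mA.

With gate tied to drain, V_GS = V_DS ≥ V_GS − V_th, so the device is in saturation.
k_n = μ_nC_ox · (W/L) = 4.32 mA/V².
KCL at the drain: ½ k_n (V_GS − V_th)² = (V_DD − V_GS)/R.
Let x = V_GS − 1.44. Then 36.7 x² + x − 5.32 = 0, giving x = 0.367 V (positive root), so V_GS = 1.81 V.
I_D = (V_DD − V_GS)/R = (6.76 − 1.81) / 17 = 0.291 mA.

I_D = 0.291 mA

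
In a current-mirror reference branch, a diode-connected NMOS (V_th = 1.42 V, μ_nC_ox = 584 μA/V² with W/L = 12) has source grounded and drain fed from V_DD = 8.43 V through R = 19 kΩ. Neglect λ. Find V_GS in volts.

V_GS = 1.74 V

With gate tied to drain, V_GS = V_DS ≥ V_GS − V_th, so the device is in saturation.
k_n = μ_nC_ox · (W/L) = 7.008 mA/V².
KCL at the drain: ½ k_n (V_GS − V_th)² = (V_DD − V_GS)/R.
Let x = V_GS − 1.42. Then 66.6 x² + x − 7.01 = 0, giving x = 0.317 V (positive root), so V_GS = 1.74 V.
I_D = (V_DD − V_GS)/R = (8.43 − 1.74) / 19 = 0.352 mA.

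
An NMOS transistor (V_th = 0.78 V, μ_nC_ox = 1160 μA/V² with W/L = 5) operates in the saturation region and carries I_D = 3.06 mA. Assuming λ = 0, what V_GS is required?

V_GS = 1.81 V

k_n = μ_nC_ox · (W/L) = 5.8 mA/V².
In saturation I_D = ½ k_n (V_GS − V_th)², so V_GS − V_th = √(2 I_D / k_n) = √(2 × 3.06 / 5.8) = 1.03 V.
V_GS = 0.78 + 1.03 = 1.81 V.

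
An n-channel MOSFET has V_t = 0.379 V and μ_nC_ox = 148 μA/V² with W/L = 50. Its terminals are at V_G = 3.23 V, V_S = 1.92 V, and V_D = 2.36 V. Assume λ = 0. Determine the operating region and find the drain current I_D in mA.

Triode; I_D = 2.32 mA

V_GS = V_G − V_S = 3.23 − 1.92 = 1.31 V; V_DS = V_D − V_S = 2.36 − 1.92 = 0.44 V.
k_n = μ_nC_ox · (W/L) = 7.4 mA/V².
V_ov = V_GS − V_t = 1.31 − 0.379 = 0.931 V.
Since V_DS = 0.44 V < V_ov = 0.931 V, the device is in the triode region.
I_D = k_n [V_ov · V_DS − ½ V_DS²] = 7.4 × [0.931 × 0.44 − 0.5 × 0.44²] = 2.32 mA.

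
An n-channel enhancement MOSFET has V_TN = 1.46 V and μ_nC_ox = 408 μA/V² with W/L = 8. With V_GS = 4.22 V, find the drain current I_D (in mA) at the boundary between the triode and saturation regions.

At the boundary V_DS = V_ov = V_GS − V_TN = 4.22 − 1.46 = 2.76 V.
k_n = μ_nC_ox · (W/L) = 3.264 mA/V².
I_D = ½ k_n V_ov² = 0.5 × 3.264 × 2.76² = 12.4 mA.

I_D = 12.4 mA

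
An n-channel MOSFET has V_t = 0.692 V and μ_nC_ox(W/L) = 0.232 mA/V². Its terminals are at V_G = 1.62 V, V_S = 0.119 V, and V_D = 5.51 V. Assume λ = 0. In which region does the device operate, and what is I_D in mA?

V_GS = V_G − V_S = 1.62 − 0.119 = 1.5 V; V_DS = V_D − V_S = 5.51 − 0.119 = 5.39 V.
V_ov = V_GS − V_t = 1.5 − 0.692 = 0.809 V.
Since V_DS = 5.39 V ≥ V_ov = 0.809 V, the device is in saturation.
I_D = ½ k_n V_ov² = 0.5 × 0.232 × 0.809² = 0.0759 mA.

Saturation; I_D = 0.0759 mA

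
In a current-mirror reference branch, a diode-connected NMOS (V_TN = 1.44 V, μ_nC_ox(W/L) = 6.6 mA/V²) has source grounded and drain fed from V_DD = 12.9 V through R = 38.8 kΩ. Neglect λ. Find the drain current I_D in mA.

I_D = 0.288 mA

With gate tied to drain, V_GS = V_DS ≥ V_GS − V_TN, so the device is in saturation.
KCL at the drain: ½ k_n (V_GS − V_TN)² = (V_DD − V_GS)/R.
Let x = V_GS − 1.44. Then 128 x² + x − 11.46 = 0, giving x = 0.295 V (positive root), so V_GS = 1.74 V.
I_D = (V_DD − V_GS)/R = (12.9 − 1.74) / 38.8 = 0.288 mA.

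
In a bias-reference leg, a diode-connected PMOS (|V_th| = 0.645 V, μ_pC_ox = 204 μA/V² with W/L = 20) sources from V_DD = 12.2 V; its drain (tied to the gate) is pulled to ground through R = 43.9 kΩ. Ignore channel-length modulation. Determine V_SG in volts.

With gate tied to drain, V_SG = V_SD ≥ V_SG − |V_th|, so the device is in saturation.
k_p = μ_pC_ox · (W/L) = 4.08 mA/V².
KCL at the drain: ½ k_p (V_SG − |V_th|)² = (V_DD − V_SG)/R.
Let x = V_SG − 0.645. Then 89.6 x² + x − 11.55 = 0, giving x = 0.354 V (positive root), so V_SG = 0.999 V.
I_D = (V_DD − V_SG)/R = (12.2 − 0.999) / 43.9 = 0.255 mA.

V_SG = 0.999 V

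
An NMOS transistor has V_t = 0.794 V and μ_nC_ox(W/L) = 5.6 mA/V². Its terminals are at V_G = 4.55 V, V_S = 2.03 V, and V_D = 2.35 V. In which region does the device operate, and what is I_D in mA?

Triode; I_D = 2.81 mA

V_GS = V_G − V_S = 4.55 − 2.03 = 2.52 V; V_DS = V_D − V_S = 2.35 − 2.03 = 0.32 V.
V_ov = V_GS − V_t = 2.52 − 0.794 = 1.73 V.
Since V_DS = 0.32 V < V_ov = 1.73 V, the device is in the triode region.
I_D = k_n [V_ov · V_DS − ½ V_DS²] = 5.6 × [1.73 × 0.32 − 0.5 × 0.32²] = 2.81 mA.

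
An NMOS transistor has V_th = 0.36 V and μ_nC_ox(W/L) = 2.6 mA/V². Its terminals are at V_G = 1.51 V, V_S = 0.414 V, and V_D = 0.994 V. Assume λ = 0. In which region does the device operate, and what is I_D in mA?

V_GS = V_G − V_S = 1.51 − 0.414 = 1.1 V; V_DS = V_D − V_S = 0.994 − 0.414 = 0.58 V.
V_ov = V_GS − V_th = 1.1 − 0.36 = 0.736 V.
Since V_DS = 0.58 V < V_ov = 0.736 V, the device is in the triode region.
I_D = k_n [V_ov · V_DS − ½ V_DS²] = 2.6 × [0.736 × 0.58 − 0.5 × 0.58²] = 0.673 mA.

Triode; I_D = 0.673 mA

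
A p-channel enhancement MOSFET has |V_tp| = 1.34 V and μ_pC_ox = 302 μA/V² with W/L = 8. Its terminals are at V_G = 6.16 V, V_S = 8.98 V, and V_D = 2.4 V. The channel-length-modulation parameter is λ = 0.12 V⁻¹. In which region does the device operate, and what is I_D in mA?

V_SG = V_S − V_G = 8.98 − 6.16 = 2.82 V; V_SD = V_S − V_D = 8.98 − 2.4 = 6.58 V.
k_p = μ_pC_ox · (W/L) = 2.416 mA/V².
V_ov = V_SG − |V_tp| = 2.82 − 1.34 = 1.48 V.
Since V_SD = 6.58 V ≥ V_ov = 1.48 V, the device is in saturation.
I_D = ½ k_p V_ov² (1 + λ V_SD) = 0.5 × 2.416 × 1.48² × (1 + 0.12 × 6.58) = 4.74 mA.

Saturation; I_D = 4.74 mA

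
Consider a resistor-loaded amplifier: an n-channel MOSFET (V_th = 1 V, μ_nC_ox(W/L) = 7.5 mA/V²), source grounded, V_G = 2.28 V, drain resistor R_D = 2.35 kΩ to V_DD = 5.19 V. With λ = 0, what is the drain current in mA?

I_D = 2.11 mA

V_GS = V_G = 2.28 V, so V_ov = 2.28 − 1 = 1.28 V.
Assume saturation: I_D = ½ k_n V_ov² = 0.5 × 7.5 × 1.28² = 6.14 mA, giving V_DS = V_DD − I_D R_D = 5.19 − 6.14 × 2.35 = -9.25 V.
But -9.25 V < V_ov = 1.28 V, so the device is actually in triode.
In triode I_D = k_n[V_ov V_DS − ½ V_DS²] and I_D = (V_DD − V_DS)/R_D. Equating: 8.81 V_DS² − 23.56 V_DS + 5.19 = 0, giving V_DS = 0.242 V (the root below V_ov).
I_D = (5.19 − 0.242) / 2.35 = 2.11 mA.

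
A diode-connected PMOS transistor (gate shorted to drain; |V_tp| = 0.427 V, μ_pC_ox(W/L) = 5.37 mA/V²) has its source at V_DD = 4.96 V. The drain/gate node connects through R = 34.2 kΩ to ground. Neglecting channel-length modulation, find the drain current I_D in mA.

With gate tied to drain, V_SG = V_SD ≥ V_SG − |V_tp|, so the device is in saturation.
KCL at the drain: ½ k_p (V_SG − |V_tp|)² = (V_DD − V_SG)/R.
Let x = V_SG − 0.427. Then 91.8 x² + x − 4.533 = 0, giving x = 0.217 V (positive root), so V_SG = 0.644 V.
I_D = (V_DD − V_SG)/R = (4.96 − 0.644) / 34.2 = 0.126 mA.

I_D = 0.126 mA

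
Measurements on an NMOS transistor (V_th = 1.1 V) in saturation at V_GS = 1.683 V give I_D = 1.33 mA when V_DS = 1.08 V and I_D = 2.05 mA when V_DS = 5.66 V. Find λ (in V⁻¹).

λ = 0.135 V⁻¹

With V_GS fixed, I_D ∝ (1 + λ V_DS) in saturation, so I_D2/I_D1 = (1 + λ V_DS2)/(1 + λ V_DS1).
2.05/1.33 = 1.541 = (1 + 5.66 λ)/(1 + 1.08 λ).
Solving: λ (I_D1 V_DS2 − I_D2 V_DS1) = I_D2 − I_D1, so λ = (2.05 − 1.33) / (1.33 × 5.66 − 2.05 × 1.08) = 0.72 / 5.31 = 0.135 V⁻¹.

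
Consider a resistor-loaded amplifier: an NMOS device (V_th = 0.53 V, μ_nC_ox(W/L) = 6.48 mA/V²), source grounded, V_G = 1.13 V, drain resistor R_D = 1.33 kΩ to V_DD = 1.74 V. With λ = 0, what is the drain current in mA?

I_D = 1.02 mA

V_GS = V_G = 1.13 V, so V_ov = 1.13 − 0.53 = 0.6 V.
Assume saturation: I_D = ½ k_n V_ov² = 0.5 × 6.48 × 0.6² = 1.17 mA, giving V_DS = V_DD − I_D R_D = 1.74 − 1.17 × 1.33 = 0.189 V.
But 0.189 V < V_ov = 0.6 V, so the device is actually in triode.
In triode I_D = k_n[V_ov V_DS − ½ V_DS²] and I_D = (V_DD − V_DS)/R_D. Equating: 4.31 V_DS² − 6.171 V_DS + 1.74 = 0, giving V_DS = 0.386 V (the root below V_ov).
I_D = (1.74 − 0.386) / 1.33 = 1.02 mA.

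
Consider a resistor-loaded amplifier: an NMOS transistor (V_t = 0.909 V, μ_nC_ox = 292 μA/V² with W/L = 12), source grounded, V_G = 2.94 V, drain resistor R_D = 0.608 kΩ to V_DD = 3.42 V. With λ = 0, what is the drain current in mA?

V_GS = V_G = 2.94 V, so V_ov = 2.94 − 0.909 = 2.03 V.
k_n = μ_nC_ox · (W/L) = 3.504 mA/V².
Assume saturation: I_D = ½ k_n V_ov² = 0.5 × 3.504 × 2.03² = 7.23 mA, giving V_DS = V_DD − I_D R_D = 3.42 − 7.23 × 0.608 = -0.974 V.
But -0.974 V < V_ov = 2.03 V, so the device is actually in triode.
In triode I_D = k_n[V_ov V_DS − ½ V_DS²] and I_D = (V_DD − V_DS)/R_D. Equating: 1.07 V_DS² − 5.327 V_DS + 3.42 = 0, giving V_DS = 0.756 V (the root below V_ov).
I_D = (3.42 − 0.756) / 0.608 = 4.38 mA.

I_D = 4.38 mA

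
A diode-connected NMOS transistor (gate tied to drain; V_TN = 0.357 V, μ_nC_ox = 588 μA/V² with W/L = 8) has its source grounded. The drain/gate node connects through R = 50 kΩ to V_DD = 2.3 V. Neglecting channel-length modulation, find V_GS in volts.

V_GS = 0.481 V

With gate tied to drain, V_GS = V_DS ≥ V_GS − V_TN, so the device is in saturation.
k_n = μ_nC_ox · (W/L) = 4.704 mA/V².
KCL at the drain: ½ k_n (V_GS − V_TN)² = (V_DD − V_GS)/R.
Let x = V_GS − 0.357. Then 118 x² + x − 1.943 = 0, giving x = 0.124 V (positive root), so V_GS = 0.481 V.
I_D = (V_DD − V_GS)/R = (2.3 − 0.481) / 50 = 0.0364 mA.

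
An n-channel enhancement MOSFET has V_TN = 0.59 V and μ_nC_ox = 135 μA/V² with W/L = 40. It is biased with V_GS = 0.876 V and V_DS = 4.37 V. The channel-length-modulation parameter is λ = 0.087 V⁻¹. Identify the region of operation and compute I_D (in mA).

Saturation; I_D = 0.305 mA

k_n = μ_nC_ox · (W/L) = 5.4 mA/V².
V_ov = V_GS − V_TN = 0.876 − 0.59 = 0.286 V.
Since V_DS = 4.37 V ≥ V_ov = 0.286 V, the device is in saturation.
I_D = ½ k_n V_ov² (1 + λ V_DS) = 0.5 × 5.4 × 0.286² × (1 + 0.087 × 4.37) = 0.305 mA.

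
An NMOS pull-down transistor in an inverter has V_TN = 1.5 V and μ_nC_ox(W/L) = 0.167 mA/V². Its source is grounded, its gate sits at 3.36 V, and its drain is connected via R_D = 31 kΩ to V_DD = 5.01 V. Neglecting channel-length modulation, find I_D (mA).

V_GS = V_G = 3.36 V, so V_ov = 3.36 − 1.5 = 1.86 V.
Assume saturation: I_D = ½ k_n V_ov² = 0.5 × 0.167 × 1.86² = 0.289 mA, giving V_DS = V_DD − I_D R_D = 5.01 − 0.289 × 31 = -3.95 V.
But -3.95 V < V_ov = 1.86 V, so the device is actually in triode.
In triode I_D = k_n[V_ov V_DS − ½ V_DS²] and I_D = (V_DD − V_DS)/R_D. Equating: 2.59 V_DS² − 10.63 V_DS + 5.01 = 0, giving V_DS = 0.543 V (the root below V_ov).
I_D = (5.01 − 0.543) / 31 = 0.144 mA.

I_D = 0.144 mA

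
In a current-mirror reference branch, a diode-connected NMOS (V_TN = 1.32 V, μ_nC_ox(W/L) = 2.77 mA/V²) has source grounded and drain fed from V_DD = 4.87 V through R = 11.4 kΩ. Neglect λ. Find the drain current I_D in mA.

With gate tied to drain, V_GS = V_DS ≥ V_GS − V_TN, so the device is in saturation.
KCL at the drain: ½ k_n (V_GS − V_TN)² = (V_DD − V_GS)/R.
Let x = V_GS − 1.32. Then 15.8 x² + x − 3.55 = 0, giving x = 0.444 V (positive root), so V_GS = 1.76 V.
I_D = (V_DD − V_GS)/R = (4.87 − 1.76) / 11.4 = 0.272 mA.

I_D = 0.272 mA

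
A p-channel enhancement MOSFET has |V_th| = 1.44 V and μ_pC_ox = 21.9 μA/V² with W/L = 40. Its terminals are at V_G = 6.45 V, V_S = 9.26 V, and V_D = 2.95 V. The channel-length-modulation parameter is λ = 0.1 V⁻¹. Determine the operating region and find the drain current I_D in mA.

V_SG = V_S − V_G = 9.26 − 6.45 = 2.81 V; V_SD = V_S − V_D = 9.26 − 2.95 = 6.31 V.
k_p = μ_pC_ox · (W/L) = 0.876 mA/V².
V_ov = V_SG − |V_th| = 2.81 − 1.44 = 1.37 V.
Since V_SD = 6.31 V ≥ V_ov = 1.37 V, the device is in saturation.
I_D = ½ k_p V_ov² (1 + λ V_SD) = 0.5 × 0.876 × 1.37² × (1 + 0.1 × 6.31) = 1.34 mA.

Saturation; I_D = 1.34 mA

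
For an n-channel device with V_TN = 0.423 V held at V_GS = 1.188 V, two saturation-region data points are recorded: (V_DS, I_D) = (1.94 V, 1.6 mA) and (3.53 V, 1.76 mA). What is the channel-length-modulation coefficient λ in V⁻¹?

With V_GS fixed, I_D ∝ (1 + λ V_DS) in saturation, so I_D2/I_D1 = (1 + λ V_DS2)/(1 + λ V_DS1).
1.76/1.6 = 1.1 = (1 + 3.53 λ)/(1 + 1.94 λ).
Solving: λ (I_D1 V_DS2 − I_D2 V_DS1) = I_D2 − I_D1, so λ = (1.76 − 1.6) / (1.6 × 3.53 − 1.76 × 1.94) = 0.16 / 2.23 = 0.0716 V⁻¹.

λ = 0.0716 V⁻¹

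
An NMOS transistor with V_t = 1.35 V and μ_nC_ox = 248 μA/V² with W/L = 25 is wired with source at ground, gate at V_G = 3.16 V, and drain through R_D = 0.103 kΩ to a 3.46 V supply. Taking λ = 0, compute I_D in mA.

V_GS = V_G = 3.16 V, so V_ov = 3.16 − 1.35 = 1.81 V.
k_n = μ_nC_ox · (W/L) = 6.2 mA/V².
Assume saturation: I_D = ½ k_n V_ov² = 0.5 × 6.2 × 1.81² = 10.2 mA, giving V_DS = V_DD − I_D R_D = 3.46 − 10.2 × 0.103 = 2.41 V.
V_DS = 2.41 V ≥ V_ov = 1.81 V, confirming saturation.

I_D = 10.2 mA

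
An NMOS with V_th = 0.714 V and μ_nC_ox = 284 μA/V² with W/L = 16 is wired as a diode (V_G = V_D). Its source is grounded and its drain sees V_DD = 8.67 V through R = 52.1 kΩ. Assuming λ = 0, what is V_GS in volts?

With gate tied to drain, V_GS = V_DS ≥ V_GS − V_th, so the device is in saturation.
k_n = μ_nC_ox · (W/L) = 4.544 mA/V².
KCL at the drain: ½ k_n (V_GS − V_th)² = (V_DD − V_GS)/R.
Let x = V_GS − 0.714. Then 118 x² + x − 7.956 = 0, giving x = 0.255 V (positive root), so V_GS = 0.969 V.
I_D = (V_DD − V_GS)/R = (8.67 − 0.969) / 52.1 = 0.148 mA.

V_GS = 0.969 V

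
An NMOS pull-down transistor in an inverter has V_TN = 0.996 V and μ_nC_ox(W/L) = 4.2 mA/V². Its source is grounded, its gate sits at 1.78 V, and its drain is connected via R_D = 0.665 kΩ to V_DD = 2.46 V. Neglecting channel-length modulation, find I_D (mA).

I_D = 1.29 mA

V_GS = V_G = 1.78 V, so V_ov = 1.78 − 0.996 = 0.784 V.
Assume saturation: I_D = ½ k_n V_ov² = 0.5 × 4.2 × 0.784² = 1.29 mA, giving V_DS = V_DD − I_D R_D = 2.46 − 1.29 × 0.665 = 1.6 V.
V_DS = 1.6 V ≥ V_ov = 0.784 V, confirming saturation.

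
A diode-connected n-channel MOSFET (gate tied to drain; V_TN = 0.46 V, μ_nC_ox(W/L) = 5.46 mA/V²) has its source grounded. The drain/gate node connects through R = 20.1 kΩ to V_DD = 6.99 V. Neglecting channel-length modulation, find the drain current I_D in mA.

With gate tied to drain, V_GS = V_DS ≥ V_GS − V_TN, so the device is in saturation.
KCL at the drain: ½ k_n (V_GS − V_TN)² = (V_DD − V_GS)/R.
Let x = V_GS − 0.46. Then 54.9 x² + x − 6.53 = 0, giving x = 0.336 V (positive root), so V_GS = 0.796 V.
I_D = (V_DD − V_GS)/R = (6.99 − 0.796) / 20.1 = 0.308 mA.

I_D = 0.308 mA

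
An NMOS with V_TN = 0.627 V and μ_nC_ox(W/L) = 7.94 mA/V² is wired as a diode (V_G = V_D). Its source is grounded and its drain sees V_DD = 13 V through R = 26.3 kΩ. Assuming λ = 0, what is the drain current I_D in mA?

With gate tied to drain, V_GS = V_DS ≥ V_GS − V_TN, so the device is in saturation.
KCL at the drain: ½ k_n (V_GS − V_TN)² = (V_DD − V_GS)/R.
Let x = V_GS − 0.627. Then 104 x² + x − 12.37 = 0, giving x = 0.339 V (positive root), so V_GS = 0.966 V.
I_D = (V_DD − V_GS)/R = (13 − 0.966) / 26.3 = 0.458 mA.

I_D = 0.458 mA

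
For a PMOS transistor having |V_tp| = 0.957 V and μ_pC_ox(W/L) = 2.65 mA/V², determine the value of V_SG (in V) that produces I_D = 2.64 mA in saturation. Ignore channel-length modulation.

In saturation I_D = ½ k_p (V_SG − |V_tp|)², so V_SG − |V_tp| = √(2 I_D / k_p) = √(2 × 2.64 / 2.65) = 1.41 V.
V_SG = 0.957 + 1.41 = 2.37 V.

V_SG = 2.37 V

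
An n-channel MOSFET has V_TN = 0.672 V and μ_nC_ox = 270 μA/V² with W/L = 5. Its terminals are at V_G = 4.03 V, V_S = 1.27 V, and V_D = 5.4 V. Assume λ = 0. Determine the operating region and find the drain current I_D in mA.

V_GS = V_G − V_S = 4.03 − 1.27 = 2.76 V; V_DS = V_D − V_S = 5.4 − 1.27 = 4.13 V.
k_n = μ_nC_ox · (W/L) = 1.35 mA/V².
V_ov = V_GS − V_TN = 2.76 − 0.672 = 2.09 V.
Since V_DS = 4.13 V ≥ V_ov = 2.09 V, the device is in saturation.
I_D = ½ k_n V_ov² = 0.5 × 1.35 × 2.09² = 2.94 mA.

Saturation; I_D = 2.94 mA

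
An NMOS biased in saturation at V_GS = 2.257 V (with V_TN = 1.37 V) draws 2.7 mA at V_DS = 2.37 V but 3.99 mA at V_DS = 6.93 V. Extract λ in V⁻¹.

λ = 0.139 V⁻¹

With V_GS fixed, I_D ∝ (1 + λ V_DS) in saturation, so I_D2/I_D1 = (1 + λ V_DS2)/(1 + λ V_DS1).
3.99/2.7 = 1.478 = (1 + 6.93 λ)/(1 + 2.37 λ).
Solving: λ (I_D1 V_DS2 − I_D2 V_DS1) = I_D2 − I_D1, so λ = (3.99 − 2.7) / (2.7 × 6.93 − 3.99 × 2.37) = 1.29 / 9.25 = 0.139 V⁻¹.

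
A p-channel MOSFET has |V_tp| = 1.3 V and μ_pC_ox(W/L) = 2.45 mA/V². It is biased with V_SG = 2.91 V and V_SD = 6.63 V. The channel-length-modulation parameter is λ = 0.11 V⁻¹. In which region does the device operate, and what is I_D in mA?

Saturation; I_D = 5.49 mA

V_ov = V_SG − |V_tp| = 2.91 − 1.3 = 1.61 V.
Since V_SD = 6.63 V ≥ V_ov = 1.61 V, the device is in saturation.
I_D = ½ k_p V_ov² (1 + λ V_SD) = 0.5 × 2.45 × 1.61² × (1 + 0.11 × 6.63) = 5.49 mA.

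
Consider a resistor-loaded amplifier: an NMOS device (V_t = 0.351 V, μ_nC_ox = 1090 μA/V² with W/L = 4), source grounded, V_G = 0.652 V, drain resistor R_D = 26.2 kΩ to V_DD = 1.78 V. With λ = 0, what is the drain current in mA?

I_D = 0.0658 mA

V_GS = V_G = 0.652 V, so V_ov = 0.652 − 0.351 = 0.301 V.
k_n = μ_nC_ox · (W/L) = 4.36 mA/V².
Assume saturation: I_D = ½ k_n V_ov² = 0.5 × 4.36 × 0.301² = 0.198 mA, giving V_DS = V_DD − I_D R_D = 1.78 − 0.198 × 26.2 = -3.39 V.
But -3.39 V < V_ov = 0.301 V, so the device is actually in triode.
In triode I_D = k_n[V_ov V_DS − ½ V_DS²] and I_D = (V_DD − V_DS)/R_D. Equating: 57.1 V_DS² − 35.38 V_DS + 1.78 = 0, giving V_DS = 0.0552 V (the root below V_ov).
I_D = (1.78 − 0.0552) / 26.2 = 0.0658 mA.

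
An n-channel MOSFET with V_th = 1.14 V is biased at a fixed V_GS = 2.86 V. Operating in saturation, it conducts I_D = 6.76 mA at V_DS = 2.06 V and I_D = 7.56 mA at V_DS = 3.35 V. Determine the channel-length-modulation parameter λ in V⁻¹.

With V_GS fixed, I_D ∝ (1 + λ V_DS) in saturation, so I_D2/I_D1 = (1 + λ V_DS2)/(1 + λ V_DS1).
7.56/6.76 = 1.118 = (1 + 3.35 λ)/(1 + 2.06 λ).
Solving: λ (I_D1 V_DS2 − I_D2 V_DS1) = I_D2 − I_D1, so λ = (7.56 − 6.76) / (6.76 × 3.35 − 7.56 × 2.06) = 0.8 / 7.07 = 0.113 V⁻¹.

λ = 0.113 V⁻¹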